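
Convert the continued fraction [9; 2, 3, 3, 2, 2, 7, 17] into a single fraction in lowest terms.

a_0 = 9: 9/1
a_1 = 2: 19/2
a_2 = 3: 66/7
a_3 = 3: 217/23
a_4 = 2: 500/53
a_5 = 2: 1217/129
a_6 = 7: 9019/956
a_7 = 17: 154540/16381

154540/16381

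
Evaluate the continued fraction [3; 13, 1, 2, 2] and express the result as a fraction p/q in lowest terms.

295/96

a_0 = 3: 3/1
a_1 = 13: 40/13
a_2 = 1: 43/14
a_3 = 2: 126/41
a_4 = 2: 295/96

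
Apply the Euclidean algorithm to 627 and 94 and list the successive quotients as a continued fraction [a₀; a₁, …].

⌊627/94⌋ = 6, remainder 63
⌊94/63⌋ = 1, remainder 31
⌊63/31⌋ = 2, remainder 1
⌊31/1⌋ = 31, remainder 0

[6; 1, 2, 31]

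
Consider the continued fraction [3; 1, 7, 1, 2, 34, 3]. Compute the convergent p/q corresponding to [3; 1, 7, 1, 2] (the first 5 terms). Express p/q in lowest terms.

a_0 = 3: 3/1
a_1 = 1: 4/1
a_2 = 7: 31/8
a_3 = 1: 35/9
a_4 = 2: 101/26

101/26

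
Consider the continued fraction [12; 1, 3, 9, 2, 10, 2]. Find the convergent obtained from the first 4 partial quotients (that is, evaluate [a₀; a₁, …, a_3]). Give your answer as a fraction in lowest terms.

472/37

Start with 9.
3 + 1/(9/1) = 3 + 1/9 = 28/9
1 + 1/(28/9) = 1 + 9/28 = 37/28
12 + 1/(37/28) = 12 + 28/37 = 472/37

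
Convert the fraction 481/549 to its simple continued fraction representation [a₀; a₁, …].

481 = 0·549 + 481, so a_0 = 0
549 = 1·481 + 68, so a_1 = 1
481 = 7·68 + 5, so a_2 = 7
68 = 13·5 + 3, so a_3 = 13
5 = 1·3 + 2, so a_4 = 1
3 = 1·2 + 1, so a_5 = 1
2 = 2·1 + 0, so a_6 = 2

[0; 1, 7, 13, 1, 1, 2]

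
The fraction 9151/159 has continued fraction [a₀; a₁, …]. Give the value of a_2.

1

9151 ÷ 159 → quotient 57, remainder 88
159 ÷ 88 → quotient 1, remainder 71
88 ÷ 71 → quotient 1, remainder 17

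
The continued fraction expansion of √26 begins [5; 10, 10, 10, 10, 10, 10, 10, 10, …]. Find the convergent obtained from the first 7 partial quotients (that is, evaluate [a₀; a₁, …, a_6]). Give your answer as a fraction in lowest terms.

5357035/1050601

Start with 10.
10 + 1/(10/1) = 10 + 1/10 = 101/10
10 + 1/(101/10) = 10 + 10/101 = 1020/101
10 + 1/(1020/101) = 10 + 101/1020 = 10301/1020
10 + 1/(10301/1020) = 10 + 1020/10301 = 104030/10301
10 + 1/(104030/10301) = 10 + 10301/104030 = 1050601/104030
5 + 1/(1050601/104030) = 5 + 104030/1050601 = 5357035/1050601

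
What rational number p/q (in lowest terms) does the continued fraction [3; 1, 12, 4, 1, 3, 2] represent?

a_0 = 3: 3/1
a_1 = 1: 4/1
a_2 = 12: 51/13
a_3 = 4: 208/53
a_4 = 1: 259/66
a_5 = 3: 985/251
a_6 = 2: 2229/568

2229/568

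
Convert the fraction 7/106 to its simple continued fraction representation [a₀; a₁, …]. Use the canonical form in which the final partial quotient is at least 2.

Run the Euclidean algorithm, recording each quotient:
⌊7/106⌋ = 0, remainder 7
⌊106/7⌋ = 15, remainder 1
⌊7/1⌋ = 7, remainder 0

[0; 15, 7]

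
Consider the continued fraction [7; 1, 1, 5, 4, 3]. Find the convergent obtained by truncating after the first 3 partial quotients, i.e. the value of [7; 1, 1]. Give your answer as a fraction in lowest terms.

Collapse the nested fraction from the inside out:
Start with 1.
1 + 1/(1/1) = 1 + 1/1 = 2/1
7 + 1/(2/1) = 7 + 1/2 = 15/2

15/2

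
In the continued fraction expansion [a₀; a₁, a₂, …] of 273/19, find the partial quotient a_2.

1

Apply division with remainder until the remainder is 0:
273 ÷ 19 → quotient 14, remainder 7
19 ÷ 7 → quotient 2, remainder 5
7 ÷ 5 → quotient 1, remainder 2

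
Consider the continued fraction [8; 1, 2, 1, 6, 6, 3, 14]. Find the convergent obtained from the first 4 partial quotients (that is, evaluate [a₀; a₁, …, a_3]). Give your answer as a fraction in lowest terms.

Start with 1.
2 + 1/(1/1) = 2 + 1/1 = 3/1
1 + 1/(3/1) = 1 + 1/3 = 4/3
8 + 1/(4/3) = 8 + 3/4 = 35/4

35/4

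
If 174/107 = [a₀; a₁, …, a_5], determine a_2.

1

⌊174/107⌋ = 1, remainder 67
⌊107/67⌋ = 1, remainder 40
⌊67/40⌋ = 1, remainder 27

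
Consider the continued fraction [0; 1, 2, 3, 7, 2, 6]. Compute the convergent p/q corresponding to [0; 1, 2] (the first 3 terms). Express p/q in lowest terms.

2/3

Build up convergents one term at a time:
a_0 = 0: 0/1
a_1 = 1: 1/1
a_2 = 2: 2/3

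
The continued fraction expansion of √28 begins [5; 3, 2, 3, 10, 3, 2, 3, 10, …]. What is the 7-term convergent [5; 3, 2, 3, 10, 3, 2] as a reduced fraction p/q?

9403/1777

Use the convergent recurrence hₖ = aₖ·hₖ₋₁ + hₖ₋₂ (and likewise for the denominators kₖ):
a_0 = 5: 5/1
a_1 = 3: 16/3
a_2 = 2: 37/7
a_3 = 3: 127/24
a_4 = 10: 1307/247
a_5 = 3: 4048/765
a_6 = 2: 9403/1777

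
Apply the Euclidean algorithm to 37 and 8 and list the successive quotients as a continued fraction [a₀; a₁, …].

⌊37/8⌋ = 4, remainder 5
⌊8/5⌋ = 1, remainder 3
⌊5/3⌋ = 1, remainder 2
⌊3/2⌋ = 1, remainder 1
⌊2/1⌋ = 2, remainder 0

[4; 1, 1, 1, 2]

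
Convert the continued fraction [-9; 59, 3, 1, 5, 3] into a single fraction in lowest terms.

-38861/4326

Use the convergent recurrence hₖ = aₖ·hₖ₋₁ + hₖ₋₂ (and likewise for the denominators kₖ):
a_0 = -9: -9/1
a_1 = 59: -530/59
a_2 = 3: -1599/178
a_3 = 1: -2129/237
a_4 = 5: -12244/1363
a_5 = 3: -38861/4326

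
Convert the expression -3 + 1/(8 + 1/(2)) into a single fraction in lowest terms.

-49/17

Collapse the nested fraction from the inside out:
Start with 2.
8 + 1/(2/1) = 8 + 1/2 = 17/2
-3 + 1/(17/2) = -3 + 2/17 = -49/17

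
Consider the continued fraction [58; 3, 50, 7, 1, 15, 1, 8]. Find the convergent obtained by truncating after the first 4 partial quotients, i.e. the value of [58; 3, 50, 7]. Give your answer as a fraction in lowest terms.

61831/1060

Start with 7.
50 + 1/(7/1) = 50 + 1/7 = 351/7
3 + 1/(351/7) = 3 + 7/351 = 1060/351
58 + 1/(1060/351) = 58 + 351/1060 = 61831/1060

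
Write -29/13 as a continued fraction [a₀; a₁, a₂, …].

-29 ÷ 13 → quotient -3, remainder 10
13 ÷ 10 → quotient 1, remainder 3
10 ÷ 3 → quotient 3, remainder 1
3 ÷ 1 → quotient 3, remainder 0

[-3; 1, 3, 3]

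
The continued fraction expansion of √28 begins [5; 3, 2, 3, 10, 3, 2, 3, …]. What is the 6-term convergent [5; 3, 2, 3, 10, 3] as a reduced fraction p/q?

4048/765

Start with 3.
10 + 1/(3/1) = 10 + 1/3 = 31/3
3 + 1/(31/3) = 3 + 3/31 = 96/31
2 + 1/(96/31) = 2 + 31/96 = 223/96
3 + 1/(223/96) = 3 + 96/223 = 765/223
5 + 1/(765/223) = 5 + 223/765 = 4048/765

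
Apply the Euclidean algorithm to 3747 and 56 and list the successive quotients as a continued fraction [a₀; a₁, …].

⌊3747/56⌋ = 66, remainder 51
⌊56/51⌋ = 1, remainder 5
⌊51/5⌋ = 10, remainder 1
⌊5/1⌋ = 5, remainder 0

[66; 1, 10, 5]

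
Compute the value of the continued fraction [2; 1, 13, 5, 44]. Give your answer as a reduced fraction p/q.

9193/3138

Use the convergent recurrence hₖ = aₖ·hₖ₋₁ + hₖ₋₂ (and likewise for the denominators kₖ):
a_0 = 2: 2/1
a_1 = 1: 3/1
a_2 = 13: 41/14
a_3 = 5: 208/71
a_4 = 44: 9193/3138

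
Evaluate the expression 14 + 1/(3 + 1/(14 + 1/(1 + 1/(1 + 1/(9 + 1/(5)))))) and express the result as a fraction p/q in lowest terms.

Start with 5.
9 + 1/(5/1) = 9 + 1/5 = 46/5
1 + 1/(46/5) = 1 + 5/46 = 51/46
1 + 1/(51/46) = 1 + 46/51 = 97/51
14 + 1/(97/51) = 14 + 51/97 = 1409/97
3 + 1/(1409/97) = 3 + 97/1409 = 4324/1409
14 + 1/(4324/1409) = 14 + 1409/4324 = 61945/4324

61945/4324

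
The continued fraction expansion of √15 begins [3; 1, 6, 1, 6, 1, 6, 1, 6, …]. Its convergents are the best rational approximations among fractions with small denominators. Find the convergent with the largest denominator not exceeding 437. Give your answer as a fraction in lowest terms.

1677/433

List convergents until the denominator exceeds the bound:
a_0 = 3: 3/1  (≤ bound)
a_1 = 1: 4/1  (≤ bound)
a_2 = 6: 27/7  (≤ bound)
a_3 = 1: 31/8  (≤ bound)
a_4 = 6: 213/55  (≤ bound)
a_5 = 1: 244/63  (≤ bound)
a_6 = 6: 1677/433  (≤ bound)
a_7 = 1: 1921/496  (> 437, stop)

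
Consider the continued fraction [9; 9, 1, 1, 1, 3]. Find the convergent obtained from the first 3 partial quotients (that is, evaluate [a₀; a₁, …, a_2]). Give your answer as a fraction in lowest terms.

91/10

a_0 = 9: 9/1
a_1 = 9: 82/9
a_2 = 1: 91/10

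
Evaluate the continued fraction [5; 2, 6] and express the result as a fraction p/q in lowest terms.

71/13

Start with 6.
2 + 1/(6/1) = 2 + 1/6 = 13/6
5 + 1/(13/6) = 5 + 6/13 = 71/13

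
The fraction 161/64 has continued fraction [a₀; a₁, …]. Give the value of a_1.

1

161 = 2·64 + 33, so a_0 = 2
64 = 1·33 + 31, so a_1 = 1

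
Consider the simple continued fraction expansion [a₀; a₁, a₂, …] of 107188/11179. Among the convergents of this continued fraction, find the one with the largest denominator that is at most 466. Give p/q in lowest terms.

List convergents until the denominator exceeds the bound:
a_0 = 9: 9/1  (≤ bound)
a_1 = 1: 10/1  (≤ bound)
a_2 = 1: 19/2  (≤ bound)
a_3 = 2: 48/5  (≤ bound)
a_4 = 3: 163/17  (≤ bound)
a_5 = 34: 5590/583  (> 466, stop)

163/17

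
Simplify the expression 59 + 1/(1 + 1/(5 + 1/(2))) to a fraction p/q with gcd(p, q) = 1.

778/13

Start with 2.
5 + 1/(2/1) = 5 + 1/2 = 11/2
1 + 1/(11/2) = 1 + 2/11 = 13/11
59 + 1/(13/11) = 59 + 11/13 = 778/13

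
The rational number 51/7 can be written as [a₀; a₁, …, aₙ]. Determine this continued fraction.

[7; 3, 2]

Repeatedly divide and take the remainder:
⌊51/7⌋ = 7, remainder 2
⌊7/2⌋ = 3, remainder 1
⌊2/1⌋ = 2, remainder 0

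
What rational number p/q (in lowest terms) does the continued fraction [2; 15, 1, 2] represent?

Starting at the tail and folding back:
Start with 2.
1 + 1/(2/1) = 1 + 1/2 = 3/2
15 + 1/(3/2) = 15 + 2/3 = 47/3
2 + 1/(47/3) = 2 + 3/47 = 97/47

97/47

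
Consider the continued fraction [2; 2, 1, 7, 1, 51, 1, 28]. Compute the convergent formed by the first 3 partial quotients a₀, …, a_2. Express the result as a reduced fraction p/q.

7/3

a_0 = 2: 2/1
a_1 = 2: 5/2
a_2 = 1: 7/3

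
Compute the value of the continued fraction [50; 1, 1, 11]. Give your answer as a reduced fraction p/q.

Start with 11.
1 + 1/(11/1) = 1 + 1/11 = 12/11
1 + 1/(12/11) = 1 + 11/12 = 23/12
50 + 1/(23/12) = 50 + 12/23 = 1162/23

1162/23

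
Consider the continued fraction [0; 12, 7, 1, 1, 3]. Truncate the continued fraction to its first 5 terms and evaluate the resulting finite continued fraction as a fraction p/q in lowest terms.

15/182

Start with 1.
1 + 1/(1/1) = 1 + 1/1 = 2/1
7 + 1/(2/1) = 7 + 1/2 = 15/2
12 + 1/(15/2) = 12 + 2/15 = 182/15
0 + 1/(182/15) = 0 + 15/182 = 15/182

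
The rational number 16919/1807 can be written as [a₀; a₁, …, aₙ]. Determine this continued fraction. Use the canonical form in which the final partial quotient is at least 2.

16919 = 9·1807 + 656, so a_0 = 9
1807 = 2·656 + 495, so a_1 = 2
656 = 1·495 + 161, so a_2 = 1
495 = 3·161 + 12, so a_3 = 3
161 = 13·12 + 5, so a_4 = 13
12 = 2·5 + 2, so a_5 = 2
5 = 2·2 + 1, so a_6 = 2
2 = 2·1 + 0, so a_7 = 2

[9; 2, 1, 3, 13, 2, 2, 2]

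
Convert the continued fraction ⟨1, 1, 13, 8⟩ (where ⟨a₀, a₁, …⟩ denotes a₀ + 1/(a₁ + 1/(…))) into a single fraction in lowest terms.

218/113

a_0 = 1: 1/1
a_1 = 1: 2/1
a_2 = 13: 27/14
a_3 = 8: 218/113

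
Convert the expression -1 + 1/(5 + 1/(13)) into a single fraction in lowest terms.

-53/66

Start with 13.
5 + 1/(13/1) = 5 + 1/13 = 66/13
-1 + 1/(66/13) = -1 + 13/66 = -53/66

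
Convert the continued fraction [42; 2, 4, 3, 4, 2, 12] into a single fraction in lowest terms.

147422/3473

Build up convergents one term at a time:
a_0 = 42: 42/1
a_1 = 2: 85/2
a_2 = 4: 382/9
a_3 = 3: 1231/29
a_4 = 4: 5306/125
a_5 = 2: 11843/279
a_6 = 12: 147422/3473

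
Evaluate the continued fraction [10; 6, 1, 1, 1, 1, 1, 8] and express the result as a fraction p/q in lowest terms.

4639/457

Start with 8.
1 + 1/(8/1) = 1 + 1/8 = 9/8
1 + 1/(9/8) = 1 + 8/9 = 17/9
1 + 1/(17/9) = 1 + 9/17 = 26/17
1 + 1/(26/17) = 1 + 17/26 = 43/26
1 + 1/(43/26) = 1 + 26/43 = 69/43
6 + 1/(69/43) = 6 + 43/69 = 457/69
10 + 1/(457/69) = 10 + 69/457 = 4639/457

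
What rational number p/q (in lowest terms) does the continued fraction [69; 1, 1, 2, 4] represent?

a_0 = 69: 69/1
a_1 = 1: 70/1
a_2 = 1: 139/2
a_3 = 2: 348/5
a_4 = 4: 1531/22

1531/22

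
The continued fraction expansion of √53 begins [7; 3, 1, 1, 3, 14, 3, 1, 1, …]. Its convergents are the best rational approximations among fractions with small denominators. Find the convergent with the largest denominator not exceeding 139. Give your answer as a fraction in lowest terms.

List convergents until the denominator exceeds the bound:
a_0 = 7: 7/1  (≤ bound)
a_1 = 3: 22/3  (≤ bound)
a_2 = 1: 29/4  (≤ bound)
a_3 = 1: 51/7  (≤ bound)
a_4 = 3: 182/25  (≤ bound)
a_5 = 14: 2599/357  (> 139, stop)

182/25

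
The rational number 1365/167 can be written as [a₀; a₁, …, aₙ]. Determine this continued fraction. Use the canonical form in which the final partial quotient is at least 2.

[8; 5, 1, 3, 7]

Apply division with remainder until the remainder is 0:
1365 ÷ 167 → quotient 8, remainder 29
167 ÷ 29 → quotient 5, remainder 22
29 ÷ 22 → quotient 1, remainder 7
22 ÷ 7 → quotient 3, remainder 1
7 ÷ 1 → quotient 7, remainder 0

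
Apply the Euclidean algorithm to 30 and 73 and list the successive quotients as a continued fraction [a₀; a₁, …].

[0; 2, 2, 3, 4]

30 ÷ 73 → quotient 0, remainder 30
73 ÷ 30 → quotient 2, remainder 13
30 ÷ 13 → quotient 2, remainder 4
13 ÷ 4 → quotient 3, remainder 1
4 ÷ 1 → quotient 4, remainder 0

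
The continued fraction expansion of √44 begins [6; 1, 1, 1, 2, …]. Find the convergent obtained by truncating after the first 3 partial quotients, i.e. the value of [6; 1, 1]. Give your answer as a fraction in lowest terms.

13/2

a_0 = 6: 6/1
a_1 = 1: 7/1
a_2 = 1: 13/2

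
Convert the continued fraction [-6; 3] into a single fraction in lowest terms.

-17/3

Work from the innermost term outward:
Start with 3.
-6 + 1/(3/1) = -6 + 1/3 = -17/3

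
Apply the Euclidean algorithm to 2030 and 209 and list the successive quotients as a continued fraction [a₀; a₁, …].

[9; 1, 2, 2, 14, 2]

2030 = 9·209 + 149, so a_0 = 9
209 = 1·149 + 60, so a_1 = 1
149 = 2·60 + 29, so a_2 = 2
60 = 2·29 + 2, so a_3 = 2
29 = 14·2 + 1, so a_4 = 14
2 = 2·1 + 0, so a_5 = 2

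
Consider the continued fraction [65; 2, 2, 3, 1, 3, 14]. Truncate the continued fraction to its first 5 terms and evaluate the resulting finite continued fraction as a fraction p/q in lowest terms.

1439/22

Work from the innermost term outward:
Start with 1.
3 + 1/(1/1) = 3 + 1/1 = 4/1
2 + 1/(4/1) = 2 + 1/4 = 9/4
2 + 1/(9/4) = 2 + 4/9 = 22/9
65 + 1/(22/9) = 65 + 9/22 = 1439/22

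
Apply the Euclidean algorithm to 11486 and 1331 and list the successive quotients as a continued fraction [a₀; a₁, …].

[8; 1, 1, 1, 2, 3, 49]

⌊11486/1331⌋ = 8, remainder 838
⌊1331/838⌋ = 1, remainder 493
⌊838/493⌋ = 1, remainder 345
⌊493/345⌋ = 1, remainder 148
⌊345/148⌋ = 2, remainder 49
⌊148/49⌋ = 3, remainder 1
⌊49/1⌋ = 49, remainder 0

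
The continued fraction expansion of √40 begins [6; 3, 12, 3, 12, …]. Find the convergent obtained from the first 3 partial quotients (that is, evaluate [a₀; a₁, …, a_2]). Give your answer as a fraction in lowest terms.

234/37

Start with 12.
3 + 1/(12/1) = 3 + 1/12 = 37/12
6 + 1/(37/12) = 6 + 12/37 = 234/37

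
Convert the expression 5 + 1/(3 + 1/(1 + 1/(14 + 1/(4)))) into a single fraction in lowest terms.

1261/240

Start with 4.
14 + 1/(4/1) = 14 + 1/4 = 57/4
1 + 1/(57/4) = 1 + 4/57 = 61/57
3 + 1/(61/57) = 3 + 57/61 = 240/61
5 + 1/(240/61) = 5 + 61/240 = 1261/240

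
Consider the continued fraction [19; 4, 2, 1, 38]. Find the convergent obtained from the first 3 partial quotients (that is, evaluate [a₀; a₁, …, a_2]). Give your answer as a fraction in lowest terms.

173/9

Start with 2.
4 + 1/(2/1) = 4 + 1/2 = 9/2
19 + 1/(9/2) = 19 + 2/9 = 173/9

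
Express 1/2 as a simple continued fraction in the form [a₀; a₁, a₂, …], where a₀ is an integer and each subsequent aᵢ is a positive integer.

[0; 2]

1 ÷ 2 → quotient 0, remainder 1
2 ÷ 1 → quotient 2, remainder 0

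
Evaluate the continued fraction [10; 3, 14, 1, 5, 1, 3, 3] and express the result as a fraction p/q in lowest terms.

Start with 3.
3 + 1/(3/1) = 3 + 1/3 = 10/3
1 + 1/(10/3) = 1 + 3/10 = 13/10
5 + 1/(13/10) = 5 + 10/13 = 75/13
1 + 1/(75/13) = 1 + 13/75 = 88/75
14 + 1/(88/75) = 14 + 75/88 = 1307/88
3 + 1/(1307/88) = 3 + 88/1307 = 4009/1307
10 + 1/(4009/1307) = 10 + 1307/4009 = 41397/4009

41397/4009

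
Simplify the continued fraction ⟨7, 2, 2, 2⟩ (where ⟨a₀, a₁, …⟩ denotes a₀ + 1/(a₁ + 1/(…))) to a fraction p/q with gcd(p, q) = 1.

a_0 = 7: 7/1
a_1 = 2: 15/2
a_2 = 2: 37/5
a_3 = 2: 89/12

89/12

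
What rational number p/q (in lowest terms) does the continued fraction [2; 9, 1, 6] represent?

145/69

Start with 6.
1 + 1/(6/1) = 1 + 1/6 = 7/6
9 + 1/(7/6) = 9 + 6/7 = 69/7
2 + 1/(69/7) = 2 + 7/69 = 145/69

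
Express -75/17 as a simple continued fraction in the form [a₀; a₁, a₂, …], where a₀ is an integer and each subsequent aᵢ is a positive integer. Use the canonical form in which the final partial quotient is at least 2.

[-5; 1, 1, 2, 3]

Run the Euclidean algorithm, recording each quotient:
-75 ÷ 17 → quotient -5, remainder 10
17 ÷ 10 → quotient 1, remainder 7
10 ÷ 7 → quotient 1, remainder 3
7 ÷ 3 → quotient 2, remainder 1
3 ÷ 1 → quotient 3, remainder 0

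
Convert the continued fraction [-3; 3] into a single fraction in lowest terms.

a_0 = -3: -3/1
a_1 = 3: -8/3

-8/3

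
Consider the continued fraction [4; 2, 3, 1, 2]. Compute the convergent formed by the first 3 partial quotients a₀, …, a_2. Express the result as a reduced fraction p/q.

Work from the innermost term outward:
Start with 3.
2 + 1/(3/1) = 2 + 1/3 = 7/3
4 + 1/(7/3) = 4 + 3/7 = 31/7

31/7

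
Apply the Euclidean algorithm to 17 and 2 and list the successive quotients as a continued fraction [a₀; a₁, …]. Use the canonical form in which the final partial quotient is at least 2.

[8; 2]

⌊17/2⌋ = 8, remainder 1
⌊2/1⌋ = 2, remainder 0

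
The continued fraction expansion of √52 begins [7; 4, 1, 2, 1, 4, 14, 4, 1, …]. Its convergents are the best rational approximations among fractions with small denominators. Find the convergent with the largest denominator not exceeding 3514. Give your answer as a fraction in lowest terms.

List convergents until the denominator exceeds the bound:
a_0 = 7: 7/1  (≤ bound)
a_1 = 4: 29/4  (≤ bound)
a_2 = 1: 36/5  (≤ bound)
a_3 = 2: 101/14  (≤ bound)
a_4 = 1: 137/19  (≤ bound)
a_5 = 4: 649/90  (≤ bound)
a_6 = 14: 9223/1279  (≤ bound)
a_7 = 4: 37541/5206  (> 3514, stop)

9223/1279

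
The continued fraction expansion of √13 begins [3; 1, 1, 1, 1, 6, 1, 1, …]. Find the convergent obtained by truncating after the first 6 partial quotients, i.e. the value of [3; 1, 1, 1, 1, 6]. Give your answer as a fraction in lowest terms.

119/33

a_0 = 3: 3/1
a_1 = 1: 4/1
a_2 = 1: 7/2
a_3 = 1: 11/3
a_4 = 1: 18/5
a_5 = 6: 119/33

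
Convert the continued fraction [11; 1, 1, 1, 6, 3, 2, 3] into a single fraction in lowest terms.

5837/501

Use the convergent recurrence hₖ = aₖ·hₖ₋₁ + hₖ₋₂ (and likewise for the denominators kₖ):
a_0 = 11: 11/1
a_1 = 1: 12/1
a_2 = 1: 23/2
a_3 = 1: 35/3
a_4 = 6: 233/20
a_5 = 3: 734/63
a_6 = 2: 1701/146
a_7 = 3: 5837/501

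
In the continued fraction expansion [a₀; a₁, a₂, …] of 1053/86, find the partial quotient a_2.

10

⌊1053/86⌋ = 12, remainder 21
⌊86/21⌋ = 4, remainder 2
⌊21/2⌋ = 10, remainder 1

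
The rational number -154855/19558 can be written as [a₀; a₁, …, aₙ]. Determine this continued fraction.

Repeatedly divide and take the remainder:
-154855 = -8·19558 + 1609, so a_0 = -8
19558 = 12·1609 + 250, so a_1 = 12
1609 = 6·250 + 109, so a_2 = 6
250 = 2·109 + 32, so a_3 = 2
109 = 3·32 + 13, so a_4 = 3
32 = 2·13 + 6, so a_5 = 2
13 = 2·6 + 1, so a_6 = 2
6 = 6·1 + 0, so a_7 = 6

[-8; 12, 6, 2, 3, 2, 2, 6]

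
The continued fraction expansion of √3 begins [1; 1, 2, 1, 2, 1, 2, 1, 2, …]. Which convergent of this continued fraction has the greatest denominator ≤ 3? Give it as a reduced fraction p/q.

a_0 = 1: 1/1  (≤ bound)
a_1 = 1: 2/1  (≤ bound)
a_2 = 2: 5/3  (≤ bound)
a_3 = 1: 7/4  (> 3, stop)

5/3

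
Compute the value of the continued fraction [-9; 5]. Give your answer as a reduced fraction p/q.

Starting at the tail and folding back:
Start with 5.
-9 + 1/(5/1) = -9 + 1/5 = -44/5

-44/5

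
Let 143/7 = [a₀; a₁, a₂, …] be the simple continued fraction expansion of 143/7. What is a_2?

3

⌊143/7⌋ = 20, remainder 3
⌊7/3⌋ = 2, remainder 1
⌊3/1⌋ = 3, remainder 0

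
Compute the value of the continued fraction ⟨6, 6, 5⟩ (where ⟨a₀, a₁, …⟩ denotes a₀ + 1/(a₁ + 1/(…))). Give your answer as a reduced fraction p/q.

a_0 = 6: 6/1
a_1 = 6: 37/6
a_2 = 5: 191/31

191/31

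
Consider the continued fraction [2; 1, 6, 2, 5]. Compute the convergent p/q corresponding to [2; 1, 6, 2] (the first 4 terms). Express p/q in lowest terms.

43/15

Start with 2.
6 + 1/(2/1) = 6 + 1/2 = 13/2
1 + 1/(13/2) = 1 + 2/13 = 15/13
2 + 1/(15/13) = 2 + 13/15 = 43/15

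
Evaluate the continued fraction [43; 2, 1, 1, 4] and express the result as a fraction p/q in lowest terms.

a_0 = 43: 43/1
a_1 = 2: 87/2
a_2 = 1: 130/3
a_3 = 1: 217/5
a_4 = 4: 998/23

998/23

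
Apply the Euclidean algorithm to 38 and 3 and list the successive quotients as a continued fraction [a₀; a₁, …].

[12; 1, 2]

⌊38/3⌋ = 12, remainder 2
⌊3/2⌋ = 1, remainder 1
⌊2/1⌋ = 2, remainder 0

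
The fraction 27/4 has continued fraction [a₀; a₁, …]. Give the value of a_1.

1

⌊27/4⌋ = 6, remainder 3
⌊4/3⌋ = 1, remainder 1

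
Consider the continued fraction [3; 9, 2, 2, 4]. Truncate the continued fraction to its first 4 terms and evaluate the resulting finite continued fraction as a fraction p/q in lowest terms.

Collapse the nested fraction from the inside out:
Start with 2.
2 + 1/(2/1) = 2 + 1/2 = 5/2
9 + 1/(5/2) = 9 + 2/5 = 47/5
3 + 1/(47/5) = 3 + 5/47 = 146/47

146/47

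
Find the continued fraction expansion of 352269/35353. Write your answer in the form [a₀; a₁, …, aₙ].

Run the Euclidean algorithm, recording each quotient:
352269 ÷ 35353 → quotient 9, remainder 34092
35353 ÷ 34092 → quotient 1, remainder 1261
34092 ÷ 1261 → quotient 27, remainder 45
1261 ÷ 45 → quotient 28, remainder 1
45 ÷ 1 → quotient 45, remainder 0

[9; 1, 27, 28, 45]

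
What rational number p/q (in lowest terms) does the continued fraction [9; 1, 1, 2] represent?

48/5

Start with 2.
1 + 1/(2/1) = 1 + 1/2 = 3/2
1 + 1/(3/2) = 1 + 2/3 = 5/3
9 + 1/(5/3) = 9 + 3/5 = 48/5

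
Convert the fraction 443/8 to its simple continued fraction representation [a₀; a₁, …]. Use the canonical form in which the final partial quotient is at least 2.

[55; 2, 1, 2]

443 ÷ 8 → quotient 55, remainder 3
8 ÷ 3 → quotient 2, remainder 2
3 ÷ 2 → quotient 1, remainder 1
2 ÷ 1 → quotient 2, remainder 0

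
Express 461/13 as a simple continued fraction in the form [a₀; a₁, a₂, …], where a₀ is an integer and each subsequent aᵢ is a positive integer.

Repeatedly divide and take the remainder:
461 = 35·13 + 6, so a_0 = 35
13 = 2·6 + 1, so a_1 = 2
6 = 6·1 + 0, so a_2 = 6

[35; 2, 6]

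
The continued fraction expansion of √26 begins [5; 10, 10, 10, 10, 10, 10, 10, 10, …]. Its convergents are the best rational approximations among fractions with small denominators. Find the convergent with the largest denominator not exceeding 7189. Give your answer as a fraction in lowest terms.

List convergents until the denominator exceeds the bound:
a_0 = 5: 5/1  (≤ bound)
a_1 = 10: 51/10  (≤ bound)
a_2 = 10: 515/101  (≤ bound)
a_3 = 10: 5201/1020  (≤ bound)
a_4 = 10: 52525/10301  (> 7189, stop)

5201/1020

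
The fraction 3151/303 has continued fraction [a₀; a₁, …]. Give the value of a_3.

1

Run the Euclidean algorithm, recording each quotient:
3151 ÷ 303 → quotient 10, remainder 121
303 ÷ 121 → quotient 2, remainder 61
121 ÷ 61 → quotient 1, remainder 60
61 ÷ 60 → quotient 1, remainder 1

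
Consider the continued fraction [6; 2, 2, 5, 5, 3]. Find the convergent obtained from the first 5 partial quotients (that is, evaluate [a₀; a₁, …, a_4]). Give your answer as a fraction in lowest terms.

a_0 = 6: 6/1
a_1 = 2: 13/2
a_2 = 2: 32/5
a_3 = 5: 173/27
a_4 = 5: 897/140

897/140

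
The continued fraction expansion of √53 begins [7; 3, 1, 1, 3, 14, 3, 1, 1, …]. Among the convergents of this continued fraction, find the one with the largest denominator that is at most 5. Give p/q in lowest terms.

a_0 = 7: 7/1  (≤ bound)
a_1 = 3: 22/3  (≤ bound)
a_2 = 1: 29/4  (≤ bound)
a_3 = 1: 51/7  (> 5, stop)

29/4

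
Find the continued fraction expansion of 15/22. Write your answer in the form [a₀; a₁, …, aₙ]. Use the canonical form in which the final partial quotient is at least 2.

[0; 1, 2, 7]

15 = 0·22 + 15, so a_0 = 0
22 = 1·15 + 7, so a_1 = 1
15 = 2·7 + 1, so a_2 = 2
7 = 7·1 + 0, so a_3 = 7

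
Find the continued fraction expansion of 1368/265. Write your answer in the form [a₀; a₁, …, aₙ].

1368 = 5·265 + 43, so a_0 = 5
265 = 6·43 + 7, so a_1 = 6
43 = 6·7 + 1, so a_2 = 6
7 = 7·1 + 0, so a_3 = 7

[5; 6, 6, 7]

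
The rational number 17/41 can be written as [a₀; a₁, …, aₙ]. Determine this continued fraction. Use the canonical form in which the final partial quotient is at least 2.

[0; 2, 2, 2, 3]

Apply division with remainder until the remainder is 0:
17 ÷ 41 → quotient 0, remainder 17
41 ÷ 17 → quotient 2, remainder 7
17 ÷ 7 → quotient 2, remainder 3
7 ÷ 3 → quotient 2, remainder 1
3 ÷ 1 → quotient 3, remainder 0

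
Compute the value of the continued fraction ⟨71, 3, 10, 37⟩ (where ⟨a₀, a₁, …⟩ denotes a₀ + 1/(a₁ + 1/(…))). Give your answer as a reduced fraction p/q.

82021/1150

Compute successive convergents:
a_0 = 71: 71/1
a_1 = 3: 214/3
a_2 = 10: 2211/31
a_3 = 37: 82021/1150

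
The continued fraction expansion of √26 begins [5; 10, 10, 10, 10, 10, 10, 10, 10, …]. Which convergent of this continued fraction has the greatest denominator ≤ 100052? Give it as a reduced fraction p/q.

52525/10301

a_0 = 5: 5/1  (≤ bound)
a_1 = 10: 51/10  (≤ bound)
a_2 = 10: 515/101  (≤ bound)
a_3 = 10: 5201/1020  (≤ bound)
a_4 = 10: 52525/10301  (≤ bound)
a_5 = 10: 530451/104030  (> 100052, stop)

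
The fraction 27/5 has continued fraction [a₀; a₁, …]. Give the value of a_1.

⌊27/5⌋ = 5, remainder 2
⌊5/2⌋ = 2, remainder 1

2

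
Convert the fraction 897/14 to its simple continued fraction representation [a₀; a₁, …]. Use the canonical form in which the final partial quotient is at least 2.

[64; 14]

Run the Euclidean algorithm, recording each quotient:
⌊897/14⌋ = 64, remainder 1
⌊14/1⌋ = 14, remainder 0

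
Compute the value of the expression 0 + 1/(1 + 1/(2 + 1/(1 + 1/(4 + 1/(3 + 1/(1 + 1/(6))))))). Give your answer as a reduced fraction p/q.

Use the convergent recurrence hₖ = aₖ·hₖ₋₁ + hₖ₋₂ (and likewise for the denominators kₖ):
a_0 = 0: 0/1
a_1 = 1: 1/1
a_2 = 2: 2/3
a_3 = 1: 3/4
a_4 = 4: 14/19
a_5 = 3: 45/61
a_6 = 1: 59/80
a_7 = 6: 399/541

399/541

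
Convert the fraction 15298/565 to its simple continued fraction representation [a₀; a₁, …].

Repeatedly divide and take the remainder:
⌊15298/565⌋ = 27, remainder 43
⌊565/43⌋ = 13, remainder 6
⌊43/6⌋ = 7, remainder 1
⌊6/1⌋ = 6, remainder 0

[27; 13, 7, 6]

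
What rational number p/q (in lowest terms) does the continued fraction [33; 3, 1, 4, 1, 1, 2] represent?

Start with 2.
1 + 1/(2/1) = 1 + 1/2 = 3/2
1 + 1/(3/2) = 1 + 2/3 = 5/3
4 + 1/(5/3) = 4 + 3/5 = 23/5
1 + 1/(23/5) = 1 + 5/23 = 28/23
3 + 1/(28/23) = 3 + 23/28 = 107/28
33 + 1/(107/28) = 33 + 28/107 = 3559/107

3559/107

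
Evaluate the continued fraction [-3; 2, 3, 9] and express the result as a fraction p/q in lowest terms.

Collapse the nested fraction from the inside out:
Start with 9.
3 + 1/(9/1) = 3 + 1/9 = 28/9
2 + 1/(28/9) = 2 + 9/28 = 65/28
-3 + 1/(65/28) = -3 + 28/65 = -167/65

-167/65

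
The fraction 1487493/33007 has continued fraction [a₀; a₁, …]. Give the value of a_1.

15

Apply division with remainder until the remainder is 0:
1487493 ÷ 33007 → quotient 45, remainder 2178
33007 ÷ 2178 → quotient 15, remainder 337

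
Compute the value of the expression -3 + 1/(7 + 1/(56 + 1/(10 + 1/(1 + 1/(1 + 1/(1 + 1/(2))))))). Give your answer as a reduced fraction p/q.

Collapse the nested fraction from the inside out:
Start with 2.
1 + 1/(2/1) = 1 + 1/2 = 3/2
1 + 1/(3/2) = 1 + 2/3 = 5/3
1 + 1/(5/3) = 1 + 3/5 = 8/5
10 + 1/(8/5) = 10 + 5/8 = 85/8
56 + 1/(85/8) = 56 + 8/85 = 4768/85
7 + 1/(4768/85) = 7 + 85/4768 = 33461/4768
-3 + 1/(33461/4768) = -3 + 4768/33461 = -95615/33461

-95615/33461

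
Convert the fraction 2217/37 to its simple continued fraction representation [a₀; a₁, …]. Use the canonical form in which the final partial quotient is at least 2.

⌊2217/37⌋ = 59, remainder 34
⌊37/34⌋ = 1, remainder 3
⌊34/3⌋ = 11, remainder 1
⌊3/1⌋ = 3, remainder 0

[59; 1, 11, 3]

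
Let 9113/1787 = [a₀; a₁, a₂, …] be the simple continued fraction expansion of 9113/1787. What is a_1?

9113 ÷ 1787 → quotient 5, remainder 178
1787 ÷ 178 → quotient 10, remainder 7

10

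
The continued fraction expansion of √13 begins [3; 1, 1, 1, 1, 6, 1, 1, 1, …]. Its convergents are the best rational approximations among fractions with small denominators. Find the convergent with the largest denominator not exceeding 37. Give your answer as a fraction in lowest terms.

119/33

a_0 = 3: 3/1  (≤ bound)
a_1 = 1: 4/1  (≤ bound)
a_2 = 1: 7/2  (≤ bound)
a_3 = 1: 11/3  (≤ bound)
a_4 = 1: 18/5  (≤ bound)
a_5 = 6: 119/33  (≤ bound)
a_6 = 1: 137/38  (> 37, stop)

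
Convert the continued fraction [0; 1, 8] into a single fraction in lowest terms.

Compute successive convergents:
a_0 = 0: 0/1
a_1 = 1: 1/1
a_2 = 8: 8/9

8/9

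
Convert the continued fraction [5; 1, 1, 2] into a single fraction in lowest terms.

28/5

Work from the innermost term outward:
Start with 2.
1 + 1/(2/1) = 1 + 1/2 = 3/2
1 + 1/(3/2) = 1 + 2/3 = 5/3
5 + 1/(5/3) = 5 + 3/5 = 28/5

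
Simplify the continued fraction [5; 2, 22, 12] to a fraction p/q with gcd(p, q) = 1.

Collapse the nested fraction from the inside out:
Start with 12.
22 + 1/(12/1) = 22 + 1/12 = 265/12
2 + 1/(265/12) = 2 + 12/265 = 542/265
5 + 1/(542/265) = 5 + 265/542 = 2975/542

2975/542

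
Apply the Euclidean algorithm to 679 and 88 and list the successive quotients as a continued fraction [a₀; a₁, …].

⌊679/88⌋ = 7, remainder 63
⌊88/63⌋ = 1, remainder 25
⌊63/25⌋ = 2, remainder 13
⌊25/13⌋ = 1, remainder 12
⌊13/12⌋ = 1, remainder 1
⌊12/1⌋ = 12, remainder 0

[7; 1, 2, 1, 1, 12]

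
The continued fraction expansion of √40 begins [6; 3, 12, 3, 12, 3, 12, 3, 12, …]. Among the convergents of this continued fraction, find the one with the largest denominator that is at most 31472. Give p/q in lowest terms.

27379/4329

List convergents until the denominator exceeds the bound:
a_0 = 6: 6/1  (≤ bound)
a_1 = 3: 19/3  (≤ bound)
a_2 = 12: 234/37  (≤ bound)
a_3 = 3: 721/114  (≤ bound)
a_4 = 12: 8886/1405  (≤ bound)
a_5 = 3: 27379/4329  (≤ bound)
a_6 = 12: 337434/53353  (> 31472, stop)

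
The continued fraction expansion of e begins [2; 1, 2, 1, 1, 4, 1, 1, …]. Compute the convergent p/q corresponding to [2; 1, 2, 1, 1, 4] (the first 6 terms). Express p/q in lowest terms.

a_0 = 2: 2/1
a_1 = 1: 3/1
a_2 = 2: 8/3
a_3 = 1: 11/4
a_4 = 1: 19/7
a_5 = 4: 87/32

87/32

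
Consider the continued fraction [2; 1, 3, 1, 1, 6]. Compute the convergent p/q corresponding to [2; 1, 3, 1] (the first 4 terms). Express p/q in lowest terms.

14/5

Start with 1.
3 + 1/(1/1) = 3 + 1/1 = 4/1
1 + 1/(4/1) = 1 + 1/4 = 5/4
2 + 1/(5/4) = 2 + 4/5 = 14/5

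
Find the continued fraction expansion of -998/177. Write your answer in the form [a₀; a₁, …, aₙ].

⌊-998/177⌋ = -6, remainder 64
⌊177/64⌋ = 2, remainder 49
⌊64/49⌋ = 1, remainder 15
⌊49/15⌋ = 3, remainder 4
⌊15/4⌋ = 3, remainder 3
⌊4/3⌋ = 1, remainder 1
⌊3/1⌋ = 3, remainder 0

[-6; 2, 1, 3, 3, 1, 3]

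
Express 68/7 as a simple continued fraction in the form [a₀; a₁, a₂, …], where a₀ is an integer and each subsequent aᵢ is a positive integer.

[9; 1, 2, 2]

Repeatedly divide and take the remainder:
68 = 9·7 + 5, so a_0 = 9
7 = 1·5 + 2, so a_1 = 1
5 = 2·2 + 1, so a_2 = 2
2 = 2·1 + 0, so a_3 = 2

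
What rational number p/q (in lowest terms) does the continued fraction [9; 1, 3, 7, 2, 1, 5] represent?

5045/517

a_0 = 9: 9/1
a_1 = 1: 10/1
a_2 = 3: 39/4
a_3 = 7: 283/29
a_4 = 2: 605/62
a_5 = 1: 888/91
a_6 = 5: 5045/517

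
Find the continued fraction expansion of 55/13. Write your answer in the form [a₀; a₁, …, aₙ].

[4; 4, 3]

55 ÷ 13 → quotient 4, remainder 3
13 ÷ 3 → quotient 4, remainder 1
3 ÷ 1 → quotient 3, remainder 0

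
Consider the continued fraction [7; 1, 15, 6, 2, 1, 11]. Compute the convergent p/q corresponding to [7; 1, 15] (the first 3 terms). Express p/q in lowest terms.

Compute successive convergents:
a_0 = 7: 7/1
a_1 = 1: 8/1
a_2 = 15: 127/16

127/16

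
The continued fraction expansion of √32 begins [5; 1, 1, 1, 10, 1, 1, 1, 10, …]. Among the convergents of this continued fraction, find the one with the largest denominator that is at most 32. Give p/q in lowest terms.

a_0 = 5: 5/1  (≤ bound)
a_1 = 1: 6/1  (≤ bound)
a_2 = 1: 11/2  (≤ bound)
a_3 = 1: 17/3  (≤ bound)
a_4 = 10: 181/32  (≤ bound)
a_5 = 1: 198/35  (> 32, stop)

181/32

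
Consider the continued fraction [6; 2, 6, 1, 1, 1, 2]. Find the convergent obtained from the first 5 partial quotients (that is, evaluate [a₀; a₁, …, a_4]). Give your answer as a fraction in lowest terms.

Build up convergents one term at a time:
a_0 = 6: 6/1
a_1 = 2: 13/2
a_2 = 6: 84/13
a_3 = 1: 97/15
a_4 = 1: 181/28

181/28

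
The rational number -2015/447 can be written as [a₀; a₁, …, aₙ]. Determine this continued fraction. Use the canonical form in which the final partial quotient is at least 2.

-2015 ÷ 447 → quotient -5, remainder 220
447 ÷ 220 → quotient 2, remainder 7
220 ÷ 7 → quotient 31, remainder 3
7 ÷ 3 → quotient 2, remainder 1
3 ÷ 1 → quotient 3, remainder 0

[-5; 2, 31, 2, 3]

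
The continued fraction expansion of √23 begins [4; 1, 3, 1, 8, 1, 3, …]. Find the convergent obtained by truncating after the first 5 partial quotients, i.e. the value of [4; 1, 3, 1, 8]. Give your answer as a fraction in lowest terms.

a_0 = 4: 4/1
a_1 = 1: 5/1
a_2 = 3: 19/4
a_3 = 1: 24/5
a_4 = 8: 211/44

211/44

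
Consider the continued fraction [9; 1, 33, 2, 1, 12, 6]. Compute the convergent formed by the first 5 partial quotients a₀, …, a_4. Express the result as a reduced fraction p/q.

1027/103

a_0 = 9: 9/1
a_1 = 1: 10/1
a_2 = 33: 339/34
a_3 = 2: 688/69
a_4 = 1: 1027/103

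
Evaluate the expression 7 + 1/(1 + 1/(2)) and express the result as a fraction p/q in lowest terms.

23/3

Starting at the tail and folding back:
Start with 2.
1 + 1/(2/1) = 1 + 1/2 = 3/2
7 + 1/(3/2) = 7 + 2/3 = 23/3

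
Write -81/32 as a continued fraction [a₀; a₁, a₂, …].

[-3; 2, 7, 2]

⌊-81/32⌋ = -3, remainder 15
⌊32/15⌋ = 2, remainder 2
⌊15/2⌋ = 7, remainder 1
⌊2/1⌋ = 2, remainder 0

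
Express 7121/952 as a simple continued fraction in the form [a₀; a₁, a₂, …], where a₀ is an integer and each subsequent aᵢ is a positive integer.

[7; 2, 12, 38]

Apply division with remainder until the remainder is 0:
7121 = 7·952 + 457, so a_0 = 7
952 = 2·457 + 38, so a_1 = 2
457 = 12·38 + 1, so a_2 = 12
38 = 38·1 + 0, so a_3 = 38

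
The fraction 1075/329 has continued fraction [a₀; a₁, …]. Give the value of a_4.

1

⌊1075/329⌋ = 3, remainder 88
⌊329/88⌋ = 3, remainder 65
⌊88/65⌋ = 1, remainder 23
⌊65/23⌋ = 2, remainder 19
⌊23/19⌋ = 1, remainder 4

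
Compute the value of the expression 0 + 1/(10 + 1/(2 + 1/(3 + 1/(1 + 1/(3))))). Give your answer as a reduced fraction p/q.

Start with 3.
1 + 1/(3/1) = 1 + 1/3 = 4/3
3 + 1/(4/3) = 3 + 3/4 = 15/4
2 + 1/(15/4) = 2 + 4/15 = 34/15
10 + 1/(34/15) = 10 + 15/34 = 355/34
0 + 1/(355/34) = 0 + 34/355 = 34/355

34/355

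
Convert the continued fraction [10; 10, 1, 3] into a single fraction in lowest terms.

434/43

Start with 3.
1 + 1/(3/1) = 1 + 1/3 = 4/3
10 + 1/(4/3) = 10 + 3/4 = 43/4
10 + 1/(43/4) = 10 + 4/43 = 434/43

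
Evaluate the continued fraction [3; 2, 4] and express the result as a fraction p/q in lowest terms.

31/9

Build up convergents one term at a time:
a_0 = 3: 3/1
a_1 = 2: 7/2
a_2 = 4: 31/9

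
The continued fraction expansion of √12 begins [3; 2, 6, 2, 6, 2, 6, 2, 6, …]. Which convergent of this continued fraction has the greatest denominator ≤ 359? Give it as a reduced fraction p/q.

List convergents until the denominator exceeds the bound:
a_0 = 3: 3/1  (≤ bound)
a_1 = 2: 7/2  (≤ bound)
a_2 = 6: 45/13  (≤ bound)
a_3 = 2: 97/28  (≤ bound)
a_4 = 6: 627/181  (≤ bound)
a_5 = 2: 1351/390  (> 359, stop)

627/181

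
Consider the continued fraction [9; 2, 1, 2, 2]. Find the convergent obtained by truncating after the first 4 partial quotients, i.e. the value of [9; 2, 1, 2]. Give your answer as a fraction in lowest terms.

Start with 2.
1 + 1/(2/1) = 1 + 1/2 = 3/2
2 + 1/(3/2) = 2 + 2/3 = 8/3
9 + 1/(8/3) = 9 + 3/8 = 75/8

75/8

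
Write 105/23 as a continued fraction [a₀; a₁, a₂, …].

105 = 4·23 + 13, so a_0 = 4
23 = 1·13 + 10, so a_1 = 1
13 = 1·10 + 3, so a_2 = 1
10 = 3·3 + 1, so a_3 = 3
3 = 3·1 + 0, so a_4 = 3

[4; 1, 1, 3, 3]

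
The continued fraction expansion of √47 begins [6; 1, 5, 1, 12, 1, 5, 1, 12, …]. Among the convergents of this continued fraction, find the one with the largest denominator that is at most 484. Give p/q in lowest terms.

List convergents until the denominator exceeds the bound:
a_0 = 6: 6/1  (≤ bound)
a_1 = 1: 7/1  (≤ bound)
a_2 = 5: 41/6  (≤ bound)
a_3 = 1: 48/7  (≤ bound)
a_4 = 12: 617/90  (≤ bound)
a_5 = 1: 665/97  (≤ bound)
a_6 = 5: 3942/575  (> 484, stop)

665/97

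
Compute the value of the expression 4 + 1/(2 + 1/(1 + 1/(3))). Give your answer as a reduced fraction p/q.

48/11

Use the convergent recurrence hₖ = aₖ·hₖ₋₁ + hₖ₋₂ (and likewise for the denominators kₖ):
a_0 = 4: 4/1
a_1 = 2: 9/2
a_2 = 1: 13/3
a_3 = 3: 48/11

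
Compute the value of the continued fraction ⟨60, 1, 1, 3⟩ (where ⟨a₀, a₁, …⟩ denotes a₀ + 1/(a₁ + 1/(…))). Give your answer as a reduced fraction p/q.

424/7

Collapse the nested fraction from the inside out:
Start with 3.
1 + 1/(3/1) = 1 + 1/3 = 4/3
1 + 1/(4/3) = 1 + 3/4 = 7/4
60 + 1/(7/4) = 60 + 4/7 = 424/7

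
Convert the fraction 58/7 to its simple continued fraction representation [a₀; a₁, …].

[8; 3, 2]

58 = 8·7 + 2, so a_0 = 8
7 = 3·2 + 1, so a_1 = 3
2 = 2·1 + 0, so a_2 = 2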